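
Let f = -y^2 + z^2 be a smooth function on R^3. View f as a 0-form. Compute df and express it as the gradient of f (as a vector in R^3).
df = (0) dx + (-2*y) dy + (2*z) dz; grad f = (0, -2*y, 2*z)

For a 0-form f, d f = (∂f/∂x) dx + (∂f/∂y) dy + (∂f/∂z) dz. The components of the vector representation are exactly the entries of grad f in Cartesian coordinates:
  ∂f/∂x = 0
  ∂f/∂y = -2*y
  ∂f/∂z = 2*z.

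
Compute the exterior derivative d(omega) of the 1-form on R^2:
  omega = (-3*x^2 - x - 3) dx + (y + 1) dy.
d(omega) = 0

For a 1-form omega = sum_i f_i dx_i, the exterior derivative is
  d(omega) = sum_{i < j} (∂f_j/∂x_i - ∂f_i/∂x_j) dx_i ∧ dx_j.

Assembling: d(omega) = 0.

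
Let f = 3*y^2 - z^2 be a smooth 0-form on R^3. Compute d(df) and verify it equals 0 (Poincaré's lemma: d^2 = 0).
d(df) = 0

Step 1: df = sum_i (∂f/∂x_i) dx_i = (0) dx + (6*y) dy + (-2*z) dz.
Step 2: Apply d again. Using the 1-form formula, the coefficient of dx ∧ dy in d(df) is ∂^2 f/∂x ∂y - ∂^2 f/∂y ∂x = (0) - (0) = 0 (equality of mixed partials for smooth f).
Similarly for dx ∧ dz and dy ∧ dz — all coefficients vanish. So d(df) = 0.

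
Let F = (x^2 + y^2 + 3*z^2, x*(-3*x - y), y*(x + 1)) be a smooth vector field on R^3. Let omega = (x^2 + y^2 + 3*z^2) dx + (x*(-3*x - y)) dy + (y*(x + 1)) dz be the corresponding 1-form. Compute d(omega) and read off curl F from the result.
d(omega) = (x + 1) dy ∧ dz + (-y + 6*z) dz ∧ dx + (-6*x - 3*y) dx ∧ dy; curl F = (x + 1, -y + 6*z, -6*x - 3*y)

d omega = sum_{i<j} (∂f_j/∂x_i - ∂f_i/∂x_j) dx_i ∧ dx_j. Under the identification (dy ∧ dz, dz ∧ dx, dx ∧ dy) ↔ (e_x, e_y, e_z), the coefficients are exactly the components of curl F. Compute:
  ∂R/∂y - ∂Q/∂z = (x + 1) - (0) = x + 1
  ∂P/∂z - ∂R/∂x = (6*z) - (y) = -y + 6*z
  ∂Q/∂x - ∂P/∂y = (-6*x - y) - (2*y) = -6*x - 3*y.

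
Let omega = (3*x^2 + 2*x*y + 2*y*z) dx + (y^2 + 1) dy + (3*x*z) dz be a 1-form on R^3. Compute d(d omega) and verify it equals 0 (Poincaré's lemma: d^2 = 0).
d(d omega) = 0

Step 1: d omega = sum_{i<j} (∂f_j/∂x_i - ∂f_i/∂x_j) dx_i ∧ dx_j:
  coeff of dx ∧ dy: -2*x - 2*z
  coeff of dx ∧ dz: -2*y + 3*z
  coeff of dy ∧ dz: 0
Step 2: Apply d again to each 2-form coefficient. The only possible 3-form in R^3 is dx ∧ dy ∧ dz, with coefficient
  ∂(coeff of dy∧dz)/∂x - ∂(coeff of dx∧dz)/∂y + ∂(coeff of dx∧dy)/∂z
  = ∂/∂x (0) - ∂/∂y (-2*y + 3*z) + ∂/∂z (-2*x - 2*z).
Each of these terms simplifies to sums of mixed partials that cancel in pairs. The result is 0 (by equality of mixed partials for smooth functions — Schwarz / Clairaut).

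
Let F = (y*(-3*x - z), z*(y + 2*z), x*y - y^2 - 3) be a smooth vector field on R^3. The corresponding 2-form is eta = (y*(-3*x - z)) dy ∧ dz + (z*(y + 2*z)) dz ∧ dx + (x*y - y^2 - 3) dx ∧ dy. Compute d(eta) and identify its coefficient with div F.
d(eta) = (-3*y + z) dx ∧ dy ∧ dz; div F = -3*y + z

For a 2-form in R^3 of the form above, applying d gives a 3-form with coefficient ∂P/∂x + ∂Q/∂y + ∂R/∂z:
  ∂P/∂x = -3*y
  ∂Q/∂y = z
  ∂R/∂z = 0
Sum = -3*y + z, which is exactly div F.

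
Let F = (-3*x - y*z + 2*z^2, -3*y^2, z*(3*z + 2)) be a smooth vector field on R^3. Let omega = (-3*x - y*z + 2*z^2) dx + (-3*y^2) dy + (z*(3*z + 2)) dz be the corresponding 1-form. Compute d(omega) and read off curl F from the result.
d(omega) = (0) dy ∧ dz + (-y + 4*z) dz ∧ dx + (z) dx ∧ dy; curl F = (0, -y + 4*z, z)

d omega = sum_{i<j} (∂f_j/∂x_i - ∂f_i/∂x_j) dx_i ∧ dx_j. Under the identification (dy ∧ dz, dz ∧ dx, dx ∧ dy) ↔ (e_x, e_y, e_z), the coefficients are exactly the components of curl F. Compute:
  ∂R/∂y - ∂Q/∂z = (0) - (0) = 0
  ∂P/∂z - ∂R/∂x = (-y + 4*z) - (0) = -y + 4*z
  ∂Q/∂x - ∂P/∂y = (0) - (-z) = z.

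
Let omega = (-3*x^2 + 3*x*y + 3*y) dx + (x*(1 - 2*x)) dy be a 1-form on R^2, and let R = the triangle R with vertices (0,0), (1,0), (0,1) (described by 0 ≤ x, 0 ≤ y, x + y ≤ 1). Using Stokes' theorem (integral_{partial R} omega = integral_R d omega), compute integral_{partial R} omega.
integral_(partial R) omega = -13/6

Stokes: integral_partial_R omega = integral_R d omega with d omega = (∂Q/∂x - ∂P/∂y) dx ∧ dy.
  ∂Q/∂x = 1 - 4*x
  ∂P/∂y = 3*x + 3
  integrand = ∂Q/∂x - ∂P/∂y = -7*x - 2.
Integrating over R: integral_0^1 integral_0^{1-x} (-7*x - 2) dy dx = -13/6.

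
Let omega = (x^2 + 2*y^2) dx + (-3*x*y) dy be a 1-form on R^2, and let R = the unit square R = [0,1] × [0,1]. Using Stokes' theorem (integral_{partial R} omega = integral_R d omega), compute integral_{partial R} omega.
integral_(partial R) omega = -7/2

Stokes: integral_partial_R omega = integral_R d omega with d omega = (∂Q/∂x - ∂P/∂y) dx ∧ dy.
  ∂Q/∂x = -3*y
  ∂P/∂y = 4*y
  integrand = ∂Q/∂x - ∂P/∂y = -7*y.
Integrating over R: integral_0^1 integral_0^1 (-7*y) dx dy = -7/2.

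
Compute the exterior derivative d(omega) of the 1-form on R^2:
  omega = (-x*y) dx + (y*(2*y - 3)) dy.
d(omega) = (x) dx ∧ dy

For a 1-form omega = sum_i f_i dx_i, the exterior derivative is
  d(omega) = sum_{i < j} (∂f_j/∂x_i - ∂f_i/∂x_j) dx_i ∧ dx_j.
  coefficient of dx ∧ dy: ∂f_2/∂x - ∂f_1/∂y = ∂(y*(2*y - 3))/∂x - ∂(-x*y)/∂y = x
Assembling: d(omega) = (x) dx ∧ dy.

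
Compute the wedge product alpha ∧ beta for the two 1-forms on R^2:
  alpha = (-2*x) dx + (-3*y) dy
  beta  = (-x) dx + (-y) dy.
alpha ∧ beta = (-x*y) dx ∧ dy

Distribute the wedge, using dx_i ∧ dx_j = -dx_j ∧ dx_i and dx_i ∧ dx_i = 0. For each pair (i, j) with i < j, the coefficient of dx_i ∧ dx_j in alpha ∧ beta is (alpha_i * beta_j - alpha_j * beta_i). Collecting: alpha ∧ beta = (-x*y) dx ∧ dy.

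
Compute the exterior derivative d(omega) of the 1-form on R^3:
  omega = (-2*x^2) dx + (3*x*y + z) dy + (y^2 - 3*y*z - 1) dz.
d(omega) = (3*y) dx ∧ dy + (2*y - 3*z - 1) dy ∧ dz

For a 1-form omega = sum_i f_i dx_i, the exterior derivative is
  d(omega) = sum_{i < j} (∂f_j/∂x_i - ∂f_i/∂x_j) dx_i ∧ dx_j.
  coefficient of dx ∧ dy: ∂f_2/∂x - ∂f_1/∂y = ∂(3*x*y + z)/∂x - ∂(-2*x^2)/∂y = 3*y
  coefficient of dy ∧ dz: ∂f_3/∂y - ∂f_2/∂z = ∂(y^2 - 3*y*z - 1)/∂y - ∂(3*x*y + z)/∂z = 2*y - 3*z - 1
Assembling: d(omega) = (3*y) dx ∧ dy + (2*y - 3*z - 1) dy ∧ dz.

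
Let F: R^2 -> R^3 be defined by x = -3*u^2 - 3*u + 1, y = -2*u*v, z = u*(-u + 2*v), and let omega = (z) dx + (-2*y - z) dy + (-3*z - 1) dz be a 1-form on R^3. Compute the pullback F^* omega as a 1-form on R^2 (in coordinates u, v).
F^* omega = (4*u^2*v + 3*u^2 - 16*u*v^2 - 6*u*v + 2*u - 2*v) du + (2*u*(2*u^2 - 8*u*v - 1)) dv

Using F^*(f dg) = (f ∘ F) d(g ∘ F), substitute each coordinate x_i by F_i(u, v) in f_i, and replace dx_i by d F_i = (∂F_i/∂u) du + (∂F_i/∂v) dv.
  For the x component: f_1(F) = u*(-u + 2*v); d F_1 = (-6*u - 3) du + (0) dv
  For the y component: f_2(F) = u*(u + 2*v); d F_2 = (-2*v) du + (-2*u) dv
  For the z component: f_3(F) = 3*u^2 - 6*u*v - 1; d F_3 = (-2*u + 2*v) du + (2*u) dv
Combining and collecting du, dv coefficients:
  coeff of du: 4*u^2*v + 3*u^2 - 16*u*v^2 - 6*u*v + 2*u - 2*v
  coeff of dv: 2*u*(2*u^2 - 8*u*v - 1)
F^* omega = (4*u^2*v + 3*u^2 - 16*u*v^2 - 6*u*v + 2*u - 2*v) du + (2*u*(2*u^2 - 8*u*v - 1)) dv.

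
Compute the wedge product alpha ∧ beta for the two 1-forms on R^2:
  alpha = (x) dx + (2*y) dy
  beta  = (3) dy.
alpha ∧ beta = (3*x) dx ∧ dy

Distribute the wedge, using dx_i ∧ dx_j = -dx_j ∧ dx_i and dx_i ∧ dx_i = 0. For each pair (i, j) with i < j, the coefficient of dx_i ∧ dx_j in alpha ∧ beta is (alpha_i * beta_j - alpha_j * beta_i). Collecting: alpha ∧ beta = (3*x) dx ∧ dy.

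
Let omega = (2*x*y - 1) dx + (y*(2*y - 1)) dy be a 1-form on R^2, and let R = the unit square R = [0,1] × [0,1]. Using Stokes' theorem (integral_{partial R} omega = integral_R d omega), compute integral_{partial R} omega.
integral_(partial R) omega = -1

Stokes: integral_partial_R omega = integral_R d omega with d omega = (∂Q/∂x - ∂P/∂y) dx ∧ dy.
  ∂Q/∂x = 0
  ∂P/∂y = 2*x
  integrand = ∂Q/∂x - ∂P/∂y = -2*x.
Integrating over R: integral_0^1 integral_0^1 (-2*x) dx dy = -1.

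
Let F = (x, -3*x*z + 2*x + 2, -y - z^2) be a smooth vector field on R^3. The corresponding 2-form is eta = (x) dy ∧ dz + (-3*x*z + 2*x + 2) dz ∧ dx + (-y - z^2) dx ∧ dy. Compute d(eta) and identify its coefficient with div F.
d(eta) = (1 - 2*z) dx ∧ dy ∧ dz; div F = 1 - 2*z

For a 2-form in R^3 of the form above, applying d gives a 3-form with coefficient ∂P/∂x + ∂Q/∂y + ∂R/∂z:
  ∂P/∂x = 1
  ∂Q/∂y = 0
  ∂R/∂z = -2*z
Sum = 1 - 2*z, which is exactly div F.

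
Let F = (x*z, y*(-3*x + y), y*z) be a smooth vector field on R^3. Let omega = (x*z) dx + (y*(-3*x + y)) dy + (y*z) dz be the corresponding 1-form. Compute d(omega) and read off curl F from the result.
d(omega) = (z) dy ∧ dz + (x) dz ∧ dx + (-3*y) dx ∧ dy; curl F = (z, x, -3*y)

d omega = sum_{i<j} (∂f_j/∂x_i - ∂f_i/∂x_j) dx_i ∧ dx_j. Under the identification (dy ∧ dz, dz ∧ dx, dx ∧ dy) ↔ (e_x, e_y, e_z), the coefficients are exactly the components of curl F. Compute:
  ∂R/∂y - ∂Q/∂z = (z) - (0) = z
  ∂P/∂z - ∂R/∂x = (x) - (0) = x
  ∂Q/∂x - ∂P/∂y = (-3*y) - (0) = -3*y.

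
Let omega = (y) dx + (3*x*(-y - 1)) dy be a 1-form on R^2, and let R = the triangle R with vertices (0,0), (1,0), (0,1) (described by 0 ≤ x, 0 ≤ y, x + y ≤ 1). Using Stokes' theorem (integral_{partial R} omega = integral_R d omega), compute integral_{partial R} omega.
integral_(partial R) omega = -5/2

Stokes: integral_partial_R omega = integral_R d omega with d omega = (∂Q/∂x - ∂P/∂y) dx ∧ dy.
  ∂Q/∂x = -3*y - 3
  ∂P/∂y = 1
  integrand = ∂Q/∂x - ∂P/∂y = -3*y - 4.
Integrating over R: integral_0^1 integral_0^{1-x} (-3*y - 4) dy dx = -5/2.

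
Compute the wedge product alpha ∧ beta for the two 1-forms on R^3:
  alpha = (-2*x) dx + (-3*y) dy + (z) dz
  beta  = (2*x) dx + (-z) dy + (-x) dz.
alpha ∧ beta = (2*x*(3*y + z)) dx ∧ dy + (2*x*(x - z)) dx ∧ dz + (3*x*y + z^2) dy ∧ dz

Distribute the wedge, using dx_i ∧ dx_j = -dx_j ∧ dx_i and dx_i ∧ dx_i = 0. For each pair (i, j) with i < j, the coefficient of dx_i ∧ dx_j in alpha ∧ beta is (alpha_i * beta_j - alpha_j * beta_i). Collecting: alpha ∧ beta = (2*x*(3*y + z)) dx ∧ dy + (2*x*(x - z)) dx ∧ dz + (3*x*y + z^2) dy ∧ dz.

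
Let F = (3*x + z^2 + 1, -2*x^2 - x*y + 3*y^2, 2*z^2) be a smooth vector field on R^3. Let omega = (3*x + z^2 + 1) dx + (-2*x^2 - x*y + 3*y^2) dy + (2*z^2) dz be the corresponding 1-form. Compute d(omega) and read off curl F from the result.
d(omega) = (0) dy ∧ dz + (2*z) dz ∧ dx + (-4*x - y) dx ∧ dy; curl F = (0, 2*z, -4*x - y)

d omega = sum_{i<j} (∂f_j/∂x_i - ∂f_i/∂x_j) dx_i ∧ dx_j. Under the identification (dy ∧ dz, dz ∧ dx, dx ∧ dy) ↔ (e_x, e_y, e_z), the coefficients are exactly the components of curl F. Compute:
  ∂R/∂y - ∂Q/∂z = (0) - (0) = 0
  ∂P/∂z - ∂R/∂x = (2*z) - (0) = 2*z
  ∂Q/∂x - ∂P/∂y = (-4*x - y) - (0) = -4*x - y.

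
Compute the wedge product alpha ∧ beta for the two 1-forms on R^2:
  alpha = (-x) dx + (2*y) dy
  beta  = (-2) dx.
alpha ∧ beta = (4*y) dx ∧ dy

Distribute the wedge, using dx_i ∧ dx_j = -dx_j ∧ dx_i and dx_i ∧ dx_i = 0. For each pair (i, j) with i < j, the coefficient of dx_i ∧ dx_j in alpha ∧ beta is (alpha_i * beta_j - alpha_j * beta_i). Collecting: alpha ∧ beta = (4*y) dx ∧ dy.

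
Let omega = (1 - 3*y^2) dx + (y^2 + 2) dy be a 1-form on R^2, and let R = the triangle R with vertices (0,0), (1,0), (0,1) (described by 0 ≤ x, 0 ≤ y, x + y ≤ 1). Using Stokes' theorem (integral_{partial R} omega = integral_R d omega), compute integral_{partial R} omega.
integral_(partial R) omega = 1

Stokes: integral_partial_R omega = integral_R d omega with d omega = (∂Q/∂x - ∂P/∂y) dx ∧ dy.
  ∂Q/∂x = 0
  ∂P/∂y = -6*y
  integrand = ∂Q/∂x - ∂P/∂y = 6*y.
Integrating over R: integral_0^1 integral_0^{1-x} (6*y) dy dx = 1.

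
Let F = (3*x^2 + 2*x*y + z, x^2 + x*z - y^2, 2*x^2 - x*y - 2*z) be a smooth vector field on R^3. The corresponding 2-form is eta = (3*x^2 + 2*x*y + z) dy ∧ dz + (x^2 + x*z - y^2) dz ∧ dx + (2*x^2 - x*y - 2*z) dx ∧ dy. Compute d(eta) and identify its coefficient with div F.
d(eta) = (6*x - 2) dx ∧ dy ∧ dz; div F = 6*x - 2

For a 2-form in R^3 of the form above, applying d gives a 3-form with coefficient ∂P/∂x + ∂Q/∂y + ∂R/∂z:
  ∂P/∂x = 6*x + 2*y
  ∂Q/∂y = -2*y
  ∂R/∂z = -2
Sum = 6*x - 2, which is exactly div F.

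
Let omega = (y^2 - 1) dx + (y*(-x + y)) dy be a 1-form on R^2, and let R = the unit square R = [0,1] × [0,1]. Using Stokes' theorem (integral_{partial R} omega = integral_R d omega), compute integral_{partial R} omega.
integral_(partial R) omega = -3/2

Stokes: integral_partial_R omega = integral_R d omega with d omega = (∂Q/∂x - ∂P/∂y) dx ∧ dy.
  ∂Q/∂x = -y
  ∂P/∂y = 2*y
  integrand = ∂Q/∂x - ∂P/∂y = -3*y.
Integrating over R: integral_0^1 integral_0^1 (-3*y) dx dy = -3/2.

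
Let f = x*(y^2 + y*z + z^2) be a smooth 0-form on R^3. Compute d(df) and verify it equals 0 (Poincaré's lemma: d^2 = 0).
d(df) = 0

Step 1: df = sum_i (∂f/∂x_i) dx_i = (y^2 + y*z + z^2) dx + (x*(2*y + z)) dy + (x*(y + 2*z)) dz.
Step 2: Apply d again. Using the 1-form formula, the coefficient of dx ∧ dy in d(df) is ∂^2 f/∂x ∂y - ∂^2 f/∂y ∂x = (2*y + z) - (2*y + z) = 0 (equality of mixed partials for smooth f).
Similarly for dx ∧ dz and dy ∧ dz — all coefficients vanish. So d(df) = 0.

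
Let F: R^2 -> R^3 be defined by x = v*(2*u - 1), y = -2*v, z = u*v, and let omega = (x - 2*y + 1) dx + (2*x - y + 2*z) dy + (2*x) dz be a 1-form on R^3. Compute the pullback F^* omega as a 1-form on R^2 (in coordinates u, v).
F^* omega = (2*v*(4*u*v + 2*v + 1)) du + (8*u^2*v - 10*u*v + 2*u - 3*v - 1) dv

Using F^*(f dg) = (f ∘ F) d(g ∘ F), substitute each coordinate x_i by F_i(u, v) in f_i, and replace dx_i by d F_i = (∂F_i/∂u) du + (∂F_i/∂v) dv.
  For the x component: f_1(F) = 2*u*v + 3*v + 1; d F_1 = (2*v) du + (2*u - 1) dv
  For the y component: f_2(F) = 6*u*v; d F_2 = (0) du + (-2) dv
  For the z component: f_3(F) = 2*v*(2*u - 1); d F_3 = (v) du + (u) dv
Combining and collecting du, dv coefficients:
  coeff of du: 2*v*(4*u*v + 2*v + 1)
  coeff of dv: 8*u^2*v - 10*u*v + 2*u - 3*v - 1
F^* omega = (2*v*(4*u*v + 2*v + 1)) du + (8*u^2*v - 10*u*v + 2*u - 3*v - 1) dv.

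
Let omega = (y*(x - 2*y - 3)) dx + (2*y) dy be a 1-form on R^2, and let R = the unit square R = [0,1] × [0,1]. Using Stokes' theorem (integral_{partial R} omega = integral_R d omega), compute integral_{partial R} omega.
integral_(partial R) omega = 9/2

Stokes: integral_partial_R omega = integral_R d omega with d omega = (∂Q/∂x - ∂P/∂y) dx ∧ dy.
  ∂Q/∂x = 0
  ∂P/∂y = x - 4*y - 3
  integrand = ∂Q/∂x - ∂P/∂y = -x + 4*y + 3.
Integrating over R: integral_0^1 integral_0^1 (-x + 4*y + 3) dx dy = 9/2.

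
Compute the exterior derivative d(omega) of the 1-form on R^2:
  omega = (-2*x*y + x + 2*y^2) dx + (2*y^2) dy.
d(omega) = (2*x - 4*y) dx ∧ dy

For a 1-form omega = sum_i f_i dx_i, the exterior derivative is
  d(omega) = sum_{i < j} (∂f_j/∂x_i - ∂f_i/∂x_j) dx_i ∧ dx_j.
  coefficient of dx ∧ dy: ∂f_2/∂x - ∂f_1/∂y = ∂(2*y^2)/∂x - ∂(-2*x*y + x + 2*y^2)/∂y = 2*x - 4*y
Assembling: d(omega) = (2*x - 4*y) dx ∧ dy.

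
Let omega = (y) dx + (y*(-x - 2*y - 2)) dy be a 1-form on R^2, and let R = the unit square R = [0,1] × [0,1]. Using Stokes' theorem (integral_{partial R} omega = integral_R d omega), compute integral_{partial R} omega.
integral_(partial R) omega = -3/2

Stokes: integral_partial_R omega = integral_R d omega with d omega = (∂Q/∂x - ∂P/∂y) dx ∧ dy.
  ∂Q/∂x = -y
  ∂P/∂y = 1
  integrand = ∂Q/∂x - ∂P/∂y = -y - 1.
Integrating over R: integral_0^1 integral_0^1 (-y - 1) dx dy = -3/2.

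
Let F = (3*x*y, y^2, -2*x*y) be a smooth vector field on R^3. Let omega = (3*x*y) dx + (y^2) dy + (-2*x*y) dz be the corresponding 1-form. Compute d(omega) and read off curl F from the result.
d(omega) = (-2*x) dy ∧ dz + (2*y) dz ∧ dx + (-3*x) dx ∧ dy; curl F = (-2*x, 2*y, -3*x)

d omega = sum_{i<j} (∂f_j/∂x_i - ∂f_i/∂x_j) dx_i ∧ dx_j. Under the identification (dy ∧ dz, dz ∧ dx, dx ∧ dy) ↔ (e_x, e_y, e_z), the coefficients are exactly the components of curl F. Compute:
  ∂R/∂y - ∂Q/∂z = (-2*x) - (0) = -2*x
  ∂P/∂z - ∂R/∂x = (0) - (-2*y) = 2*y
  ∂Q/∂x - ∂P/∂y = (0) - (3*x) = -3*x.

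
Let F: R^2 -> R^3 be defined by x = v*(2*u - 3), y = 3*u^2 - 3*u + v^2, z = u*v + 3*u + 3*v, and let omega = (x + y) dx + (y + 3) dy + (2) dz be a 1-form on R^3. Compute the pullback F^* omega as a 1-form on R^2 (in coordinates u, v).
F^* omega = (18*u^3 + 6*u^2*v - 27*u^2 + 10*u*v^2 - 6*u*v + 27*u + 2*v^3 - 9*v^2 + 2*v - 3) du + (6*u^3 + 10*u^2*v - 15*u^2 + 2*u*v^2 - 18*u*v + 11*u + 2*v^3 - 3*v^2 + 15*v + 6) dv

Using F^*(f dg) = (f ∘ F) d(g ∘ F), substitute each coordinate x_i by F_i(u, v) in f_i, and replace dx_i by d F_i = (∂F_i/∂u) du + (∂F_i/∂v) dv.
  For the x component: f_1(F) = 3*u^2 + 2*u*v - 3*u + v^2 - 3*v; d F_1 = (2*v) du + (2*u - 3) dv
  For the y component: f_2(F) = 3*u^2 - 3*u + v^2 + 3; d F_2 = (6*u - 3) du + (2*v) dv
  For the z component: f_3(F) = 2; d F_3 = (v + 3) du + (u + 3) dv
Combining and collecting du, dv coefficients:
  coeff of du: 18*u^3 + 6*u^2*v - 27*u^2 + 10*u*v^2 - 6*u*v + 27*u + 2*v^3 - 9*v^2 + 2*v - 3
  coeff of dv: 6*u^3 + 10*u^2*v - 15*u^2 + 2*u*v^2 - 18*u*v + 11*u + 2*v^3 - 3*v^2 + 15*v + 6
F^* omega = (18*u^3 + 6*u^2*v - 27*u^2 + 10*u*v^2 - 6*u*v + 27*u + 2*v^3 - 9*v^2 + 2*v - 3) du + (6*u^3 + 10*u^2*v - 15*u^2 + 2*u*v^2 - 18*u*v + 11*u + 2*v^3 - 3*v^2 + 15*v + 6) dv.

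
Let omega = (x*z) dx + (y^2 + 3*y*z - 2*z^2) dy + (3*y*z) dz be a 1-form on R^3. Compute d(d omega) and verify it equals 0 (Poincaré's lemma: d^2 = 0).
d(d omega) = 0

Step 1: d omega = sum_{i<j} (∂f_j/∂x_i - ∂f_i/∂x_j) dx_i ∧ dx_j:
  coeff of dx ∧ dy: 0
  coeff of dx ∧ dz: -x
  coeff of dy ∧ dz: -3*y + 7*z
Step 2: Apply d again to each 2-form coefficient. The only possible 3-form in R^3 is dx ∧ dy ∧ dz, with coefficient
  ∂(coeff of dy∧dz)/∂x - ∂(coeff of dx∧dz)/∂y + ∂(coeff of dx∧dy)/∂z
  = ∂/∂x (-3*y + 7*z) - ∂/∂y (-x) + ∂/∂z (0).
Each of these terms simplifies to sums of mixed partials that cancel in pairs. The result is 0 (by equality of mixed partials for smooth functions — Schwarz / Clairaut).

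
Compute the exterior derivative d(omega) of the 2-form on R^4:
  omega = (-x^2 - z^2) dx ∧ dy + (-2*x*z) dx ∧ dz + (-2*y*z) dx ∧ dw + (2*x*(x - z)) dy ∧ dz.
d(omega) = (4*x - 4*z) dx ∧ dy ∧ dz + (2*z) dx ∧ dy ∧ dw + (2*y) dx ∧ dz ∧ dw

For a 2-form omega = sum_{i<j} g_{ij} dx_i ∧ dx_j, the exterior derivative is
  d(omega) = sum_{i<j} d(g_{ij}) ∧ dx_i ∧ dx_j = sum_{i<j, k} (∂g_{ij}/∂x_k) dx_k ∧ dx_i ∧ dx_j.
Expand each term, using dx_k ∧ dx_i ∧ dx_j = sgn(permutation) dx_{(a)} ∧ dx_{(b)} ∧ dx_{(c)} with (a < b < c) sorted:
  d(-x^2 - z^2) includes (∂/∂z)(-x^2 - z^2) dz = (-2*z) dz, which multiplied by dx ∧ dy gives (-2*z) dx ∧ dy ∧ dz
  d(-2*y*z) includes (∂/∂y)(-2*y*z) dy = (-2*z) dy, which multiplied by dx ∧ dw gives (2*z) dx ∧ dy ∧ dw
  d(-2*y*z) includes (∂/∂z)(-2*y*z) dz = (-2*y) dz, which multiplied by dx ∧ dw gives (2*y) dx ∧ dz ∧ dw
  d(2*x*(x - z)) includes (∂/∂x)(2*x*(x - z)) dx = (4*x - 2*z) dx, which multiplied by dy ∧ dz gives (4*x - 2*z) dx ∧ dy ∧ dz
Collecting like 3-forms: d(omega) = (4*x - 4*z) dx ∧ dy ∧ dz + (2*z) dx ∧ dy ∧ dw + (2*y) dx ∧ dz ∧ dw.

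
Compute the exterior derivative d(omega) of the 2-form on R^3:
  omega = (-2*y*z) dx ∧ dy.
d(omega) = (-2*y) dx ∧ dy ∧ dz

For a 2-form omega = sum_{i<j} g_{ij} dx_i ∧ dx_j, the exterior derivative is
  d(omega) = sum_{i<j} d(g_{ij}) ∧ dx_i ∧ dx_j = sum_{i<j, k} (∂g_{ij}/∂x_k) dx_k ∧ dx_i ∧ dx_j.
Expand each term, using dx_k ∧ dx_i ∧ dx_j = sgn(permutation) dx_{(a)} ∧ dx_{(b)} ∧ dx_{(c)} with (a < b < c) sorted:
  d(-2*y*z) includes (∂/∂z)(-2*y*z) dz = (-2*y) dz, which multiplied by dx ∧ dy gives (-2*y) dx ∧ dy ∧ dz
Collecting like 3-forms: d(omega) = (-2*y) dx ∧ dy ∧ dz.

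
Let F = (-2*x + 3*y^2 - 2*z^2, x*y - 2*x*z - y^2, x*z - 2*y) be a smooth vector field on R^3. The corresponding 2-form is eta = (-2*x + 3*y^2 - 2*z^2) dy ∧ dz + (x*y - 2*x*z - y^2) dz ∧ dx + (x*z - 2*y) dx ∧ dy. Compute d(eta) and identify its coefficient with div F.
d(eta) = (2*x - 2*y - 2) dx ∧ dy ∧ dz; div F = 2*x - 2*y - 2

For a 2-form in R^3 of the form above, applying d gives a 3-form with coefficient ∂P/∂x + ∂Q/∂y + ∂R/∂z:
  ∂P/∂x = -2
  ∂Q/∂y = x - 2*y
  ∂R/∂z = x
Sum = 2*x - 2*y - 2, which is exactly div F.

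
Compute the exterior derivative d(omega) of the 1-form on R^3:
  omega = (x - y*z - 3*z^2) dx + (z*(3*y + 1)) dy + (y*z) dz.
d(omega) = (z) dx ∧ dy + (y + 6*z) dx ∧ dz + (-3*y + z - 1) dy ∧ dz

For a 1-form omega = sum_i f_i dx_i, the exterior derivative is
  d(omega) = sum_{i < j} (∂f_j/∂x_i - ∂f_i/∂x_j) dx_i ∧ dx_j.
  coefficient of dx ∧ dy: ∂f_2/∂x - ∂f_1/∂y = ∂(z*(3*y + 1))/∂x - ∂(x - y*z - 3*z^2)/∂y = z
  coefficient of dx ∧ dz: ∂f_3/∂x - ∂f_1/∂z = ∂(y*z)/∂x - ∂(x - y*z - 3*z^2)/∂z = y + 6*z
  coefficient of dy ∧ dz: ∂f_3/∂y - ∂f_2/∂z = ∂(y*z)/∂y - ∂(z*(3*y + 1))/∂z = -3*y + z - 1
Assembling: d(omega) = (z) dx ∧ dy + (y + 6*z) dx ∧ dz + (-3*y + z - 1) dy ∧ dz.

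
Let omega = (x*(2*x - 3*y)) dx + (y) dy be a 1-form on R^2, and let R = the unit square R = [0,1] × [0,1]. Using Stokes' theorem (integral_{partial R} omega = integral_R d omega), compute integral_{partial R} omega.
integral_(partial R) omega = 3/2

Stokes: integral_partial_R omega = integral_R d omega with d omega = (∂Q/∂x - ∂P/∂y) dx ∧ dy.
  ∂Q/∂x = 0
  ∂P/∂y = -3*x
  integrand = ∂Q/∂x - ∂P/∂y = 3*x.
Integrating over R: integral_0^1 integral_0^1 (3*x) dx dy = 3/2.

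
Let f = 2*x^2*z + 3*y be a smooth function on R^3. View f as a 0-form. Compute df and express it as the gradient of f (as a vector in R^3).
df = (4*x*z) dx + (3) dy + (2*x^2) dz; grad f = (4*x*z, 3, 2*x^2)

For a 0-form f, d f = (∂f/∂x) dx + (∂f/∂y) dy + (∂f/∂z) dz. The components of the vector representation are exactly the entries of grad f in Cartesian coordinates:
  ∂f/∂x = 4*x*z
  ∂f/∂y = 3
  ∂f/∂z = 2*x^2.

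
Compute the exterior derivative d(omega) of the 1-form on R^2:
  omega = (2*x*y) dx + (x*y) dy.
d(omega) = (-2*x + y) dx ∧ dy

For a 1-form omega = sum_i f_i dx_i, the exterior derivative is
  d(omega) = sum_{i < j} (∂f_j/∂x_i - ∂f_i/∂x_j) dx_i ∧ dx_j.
  coefficient of dx ∧ dy: ∂f_2/∂x - ∂f_1/∂y = ∂(x*y)/∂x - ∂(2*x*y)/∂y = -2*x + y
Assembling: d(omega) = (-2*x + y) dx ∧ dy.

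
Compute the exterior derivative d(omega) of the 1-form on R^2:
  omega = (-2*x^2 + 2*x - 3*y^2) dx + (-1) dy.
d(omega) = (6*y) dx ∧ dy

For a 1-form omega = sum_i f_i dx_i, the exterior derivative is
  d(omega) = sum_{i < j} (∂f_j/∂x_i - ∂f_i/∂x_j) dx_i ∧ dx_j.
  coefficient of dx ∧ dy: ∂f_2/∂x - ∂f_1/∂y = ∂(-1)/∂x - ∂(-2*x^2 + 2*x - 3*y^2)/∂y = 6*y
Assembling: d(omega) = (6*y) dx ∧ dy.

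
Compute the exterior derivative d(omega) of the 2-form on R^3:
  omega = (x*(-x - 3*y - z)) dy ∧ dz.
d(omega) = (-2*x - 3*y - z) dx ∧ dy ∧ dz

For a 2-form omega = sum_{i<j} g_{ij} dx_i ∧ dx_j, the exterior derivative is
  d(omega) = sum_{i<j} d(g_{ij}) ∧ dx_i ∧ dx_j = sum_{i<j, k} (∂g_{ij}/∂x_k) dx_k ∧ dx_i ∧ dx_j.
Expand each term, using dx_k ∧ dx_i ∧ dx_j = sgn(permutation) dx_{(a)} ∧ dx_{(b)} ∧ dx_{(c)} with (a < b < c) sorted:
  d(x*(-x - 3*y - z)) includes (∂/∂x)(x*(-x - 3*y - z)) dx = (-2*x - 3*y - z) dx, which multiplied by dy ∧ dz gives (-2*x - 3*y - z) dx ∧ dy ∧ dz
Collecting like 3-forms: d(omega) = (-2*x - 3*y - z) dx ∧ dy ∧ dz.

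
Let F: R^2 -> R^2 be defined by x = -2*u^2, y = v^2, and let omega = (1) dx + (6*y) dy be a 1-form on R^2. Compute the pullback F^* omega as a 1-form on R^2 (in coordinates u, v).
F^* omega = (-4*u) du + (12*v^3) dv

Using F^*(f dg) = (f ∘ F) d(g ∘ F), substitute each coordinate x_i by F_i(u, v) in f_i, and replace dx_i by d F_i = (∂F_i/∂u) du + (∂F_i/∂v) dv.
  For the x component: f_1(F) = 1; d F_1 = (-4*u) du + (0) dv
  For the y component: f_2(F) = 6*v^2; d F_2 = (0) du + (2*v) dv
Combining and collecting du, dv coefficients:
  coeff of du: -4*u
  coeff of dv: 12*v^3
F^* omega = (-4*u) du + (12*v^3) dv.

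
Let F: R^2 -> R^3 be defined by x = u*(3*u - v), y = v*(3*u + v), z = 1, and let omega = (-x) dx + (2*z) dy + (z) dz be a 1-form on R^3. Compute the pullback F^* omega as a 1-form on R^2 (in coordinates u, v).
F^* omega = (-18*u^3 + 9*u^2*v - u*v^2 + 6*v) du + (3*u^3 - u^2*v + 6*u + 4*v) dv

Using F^*(f dg) = (f ∘ F) d(g ∘ F), substitute each coordinate x_i by F_i(u, v) in f_i, and replace dx_i by d F_i = (∂F_i/∂u) du + (∂F_i/∂v) dv.
  For the x component: f_1(F) = u*(-3*u + v); d F_1 = (6*u - v) du + (-u) dv
  For the y component: f_2(F) = 2; d F_2 = (3*v) du + (3*u + 2*v) dv
  For the z component: f_3(F) = 1; d F_3 = (0) du + (0) dv
Combining and collecting du, dv coefficients:
  coeff of du: -18*u^3 + 9*u^2*v - u*v^2 + 6*v
  coeff of dv: 3*u^3 - u^2*v + 6*u + 4*v
F^* omega = (-18*u^3 + 9*u^2*v - u*v^2 + 6*v) du + (3*u^3 - u^2*v + 6*u + 4*v) dv.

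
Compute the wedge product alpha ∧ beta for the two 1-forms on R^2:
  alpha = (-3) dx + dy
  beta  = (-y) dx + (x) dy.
alpha ∧ beta = (-3*x + y) dx ∧ dy

Distribute the wedge, using dx_i ∧ dx_j = -dx_j ∧ dx_i and dx_i ∧ dx_i = 0. For each pair (i, j) with i < j, the coefficient of dx_i ∧ dx_j in alpha ∧ beta is (alpha_i * beta_j - alpha_j * beta_i). Collecting: alpha ∧ beta = (-3*x + y) dx ∧ dy.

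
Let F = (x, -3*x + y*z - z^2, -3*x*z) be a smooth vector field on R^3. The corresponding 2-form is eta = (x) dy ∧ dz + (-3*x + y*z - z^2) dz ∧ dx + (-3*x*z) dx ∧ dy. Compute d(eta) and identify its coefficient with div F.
d(eta) = (-3*x + z + 1) dx ∧ dy ∧ dz; div F = -3*x + z + 1

For a 2-form in R^3 of the form above, applying d gives a 3-form with coefficient ∂P/∂x + ∂Q/∂y + ∂R/∂z:
  ∂P/∂x = 1
  ∂Q/∂y = z
  ∂R/∂z = -3*x
Sum = -3*x + z + 1, which is exactly div F.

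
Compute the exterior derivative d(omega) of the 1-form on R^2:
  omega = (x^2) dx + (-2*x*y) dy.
d(omega) = (-2*y) dx ∧ dy

For a 1-form omega = sum_i f_i dx_i, the exterior derivative is
  d(omega) = sum_{i < j} (∂f_j/∂x_i - ∂f_i/∂x_j) dx_i ∧ dx_j.
  coefficient of dx ∧ dy: ∂f_2/∂x - ∂f_1/∂y = ∂(-2*x*y)/∂x - ∂(x^2)/∂y = -2*y
Assembling: d(omega) = (-2*y) dx ∧ dy.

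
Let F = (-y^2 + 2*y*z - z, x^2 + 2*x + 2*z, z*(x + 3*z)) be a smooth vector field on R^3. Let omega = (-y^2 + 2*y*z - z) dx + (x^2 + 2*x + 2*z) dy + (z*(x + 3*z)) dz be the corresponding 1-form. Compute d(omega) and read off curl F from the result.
d(omega) = (-2) dy ∧ dz + (2*y - z - 1) dz ∧ dx + (2*x + 2*y - 2*z + 2) dx ∧ dy; curl F = (-2, 2*y - z - 1, 2*x + 2*y - 2*z + 2)

d omega = sum_{i<j} (∂f_j/∂x_i - ∂f_i/∂x_j) dx_i ∧ dx_j. Under the identification (dy ∧ dz, dz ∧ dx, dx ∧ dy) ↔ (e_x, e_y, e_z), the coefficients are exactly the components of curl F. Compute:
  ∂R/∂y - ∂Q/∂z = (0) - (2) = -2
  ∂P/∂z - ∂R/∂x = (2*y - 1) - (z) = 2*y - z - 1
  ∂Q/∂x - ∂P/∂y = (2*x + 2) - (-2*y + 2*z) = 2*x + 2*y - 2*z + 2.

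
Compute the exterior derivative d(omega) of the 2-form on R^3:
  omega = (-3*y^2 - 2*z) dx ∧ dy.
d(omega) = (-2) dx ∧ dy ∧ dz

For a 2-form omega = sum_{i<j} g_{ij} dx_i ∧ dx_j, the exterior derivative is
  d(omega) = sum_{i<j} d(g_{ij}) ∧ dx_i ∧ dx_j = sum_{i<j, k} (∂g_{ij}/∂x_k) dx_k ∧ dx_i ∧ dx_j.
Expand each term, using dx_k ∧ dx_i ∧ dx_j = sgn(permutation) dx_{(a)} ∧ dx_{(b)} ∧ dx_{(c)} with (a < b < c) sorted:
  d(-3*y^2 - 2*z) includes (∂/∂z)(-3*y^2 - 2*z) dz = (-2) dz, which multiplied by dx ∧ dy gives (-2) dx ∧ dy ∧ dz
Collecting like 3-forms: d(omega) = (-2) dx ∧ dy ∧ dz.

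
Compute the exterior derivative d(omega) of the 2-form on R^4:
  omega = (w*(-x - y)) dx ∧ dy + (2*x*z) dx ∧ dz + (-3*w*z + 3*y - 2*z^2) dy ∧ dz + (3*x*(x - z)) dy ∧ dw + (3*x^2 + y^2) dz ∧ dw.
d(omega) = (5*x - y - 3*z) dx ∧ dy ∧ dw + (3*x + 2*y - 3*z) dy ∧ dz ∧ dw + (6*x) dx ∧ dz ∧ dw

For a 2-form omega = sum_{i<j} g_{ij} dx_i ∧ dx_j, the exterior derivative is
  d(omega) = sum_{i<j} d(g_{ij}) ∧ dx_i ∧ dx_j = sum_{i<j, k} (∂g_{ij}/∂x_k) dx_k ∧ dx_i ∧ dx_j.
Expand each term, using dx_k ∧ dx_i ∧ dx_j = sgn(permutation) dx_{(a)} ∧ dx_{(b)} ∧ dx_{(c)} with (a < b < c) sorted:
  d(w*(-x - y)) includes (∂/∂w)(w*(-x - y)) dw = (-x - y) dw, which multiplied by dx ∧ dy gives (-x - y) dx ∧ dy ∧ dw
  d(-3*w*z + 3*y - 2*z^2) includes (∂/∂w)(-3*w*z + 3*y - 2*z^2) dw = (-3*z) dw, which multiplied by dy ∧ dz gives (-3*z) dy ∧ dz ∧ dw
  d(3*x*(x - z)) includes (∂/∂x)(3*x*(x - z)) dx = (6*x - 3*z) dx, which multiplied by dy ∧ dw gives (6*x - 3*z) dx ∧ dy ∧ dw
  d(3*x*(x - z)) includes (∂/∂z)(3*x*(x - z)) dz = (-3*x) dz, which multiplied by dy ∧ dw gives (3*x) dy ∧ dz ∧ dw
  d(3*x^2 + y^2) includes (∂/∂x)(3*x^2 + y^2) dx = (6*x) dx, which multiplied by dz ∧ dw gives (6*x) dx ∧ dz ∧ dw
  d(3*x^2 + y^2) includes (∂/∂y)(3*x^2 + y^2) dy = (2*y) dy, which multiplied by dz ∧ dw gives (2*y) dy ∧ dz ∧ dw
Collecting like 3-forms: d(omega) = (5*x - y - 3*z) dx ∧ dy ∧ dw + (3*x + 2*y - 3*z) dy ∧ dz ∧ dw + (6*x) dx ∧ dz ∧ dw.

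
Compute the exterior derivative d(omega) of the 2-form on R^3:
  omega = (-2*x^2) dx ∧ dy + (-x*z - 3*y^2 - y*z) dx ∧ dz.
d(omega) = (6*y + z) dx ∧ dy ∧ dz

For a 2-form omega = sum_{i<j} g_{ij} dx_i ∧ dx_j, the exterior derivative is
  d(omega) = sum_{i<j} d(g_{ij}) ∧ dx_i ∧ dx_j = sum_{i<j, k} (∂g_{ij}/∂x_k) dx_k ∧ dx_i ∧ dx_j.
Expand each term, using dx_k ∧ dx_i ∧ dx_j = sgn(permutation) dx_{(a)} ∧ dx_{(b)} ∧ dx_{(c)} with (a < b < c) sorted:
  d(-x*z - 3*y^2 - y*z) includes (∂/∂y)(-x*z - 3*y^2 - y*z) dy = (-6*y - z) dy, which multiplied by dx ∧ dz gives (6*y + z) dx ∧ dy ∧ dz
Collecting like 3-forms: d(omega) = (6*y + z) dx ∧ dy ∧ dz.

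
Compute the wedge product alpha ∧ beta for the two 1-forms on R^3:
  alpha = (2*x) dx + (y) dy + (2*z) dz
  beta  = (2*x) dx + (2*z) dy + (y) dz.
alpha ∧ beta = (2*x*(-y + 2*z)) dx ∧ dy + (2*x*(y - 2*z)) dx ∧ dz + (y^2 - 4*z^2) dy ∧ dz

Distribute the wedge, using dx_i ∧ dx_j = -dx_j ∧ dx_i and dx_i ∧ dx_i = 0. For each pair (i, j) with i < j, the coefficient of dx_i ∧ dx_j in alpha ∧ beta is (alpha_i * beta_j - alpha_j * beta_i). Collecting: alpha ∧ beta = (2*x*(-y + 2*z)) dx ∧ dy + (2*x*(y - 2*z)) dx ∧ dz + (y^2 - 4*z^2) dy ∧ dz.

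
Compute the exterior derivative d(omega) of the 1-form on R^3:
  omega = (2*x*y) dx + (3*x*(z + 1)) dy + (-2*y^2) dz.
d(omega) = (-2*x + 3*z + 3) dx ∧ dy + (-3*x - 4*y) dy ∧ dz

For a 1-form omega = sum_i f_i dx_i, the exterior derivative is
  d(omega) = sum_{i < j} (∂f_j/∂x_i - ∂f_i/∂x_j) dx_i ∧ dx_j.
  coefficient of dx ∧ dy: ∂f_2/∂x - ∂f_1/∂y = ∂(3*x*(z + 1))/∂x - ∂(2*x*y)/∂y = -2*x + 3*z + 3
  coefficient of dy ∧ dz: ∂f_3/∂y - ∂f_2/∂z = ∂(-2*y^2)/∂y - ∂(3*x*(z + 1))/∂z = -3*x - 4*y
Assembling: d(omega) = (-2*x + 3*z + 3) dx ∧ dy + (-3*x - 4*y) dy ∧ dz.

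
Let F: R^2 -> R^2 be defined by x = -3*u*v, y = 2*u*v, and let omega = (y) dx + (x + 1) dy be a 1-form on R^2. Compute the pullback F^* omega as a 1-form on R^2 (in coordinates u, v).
F^* omega = (2*v*(-6*u*v + 1)) du + (2*u*(-6*u*v + 1)) dv

Using F^*(f dg) = (f ∘ F) d(g ∘ F), substitute each coordinate x_i by F_i(u, v) in f_i, and replace dx_i by d F_i = (∂F_i/∂u) du + (∂F_i/∂v) dv.
  For the x component: f_1(F) = 2*u*v; d F_1 = (-3*v) du + (-3*u) dv
  For the y component: f_2(F) = -3*u*v + 1; d F_2 = (2*v) du + (2*u) dv
Combining and collecting du, dv coefficients:
  coeff of du: 2*v*(-6*u*v + 1)
  coeff of dv: 2*u*(-6*u*v + 1)
F^* omega = (2*v*(-6*u*v + 1)) du + (2*u*(-6*u*v + 1)) dv.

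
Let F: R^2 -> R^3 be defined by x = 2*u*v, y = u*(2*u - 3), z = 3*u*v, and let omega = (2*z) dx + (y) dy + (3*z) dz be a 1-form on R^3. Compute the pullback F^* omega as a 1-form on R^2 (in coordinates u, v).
F^* omega = (u*(8*u^2 - 18*u + 39*v^2 + 9)) du + (39*u^2*v) dv

Using F^*(f dg) = (f ∘ F) d(g ∘ F), substitute each coordinate x_i by F_i(u, v) in f_i, and replace dx_i by d F_i = (∂F_i/∂u) du + (∂F_i/∂v) dv.
  For the x component: f_1(F) = 6*u*v; d F_1 = (2*v) du + (2*u) dv
  For the y component: f_2(F) = u*(2*u - 3); d F_2 = (4*u - 3) du + (0) dv
  For the z component: f_3(F) = 9*u*v; d F_3 = (3*v) du + (3*u) dv
Combining and collecting du, dv coefficients:
  coeff of du: u*(8*u^2 - 18*u + 39*v^2 + 9)
  coeff of dv: 39*u^2*v
F^* omega = (u*(8*u^2 - 18*u + 39*v^2 + 9)) du + (39*u^2*v) dv.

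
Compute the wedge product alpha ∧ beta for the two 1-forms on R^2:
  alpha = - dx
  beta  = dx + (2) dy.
alpha ∧ beta = (-2) dx ∧ dy

Distribute the wedge, using dx_i ∧ dx_j = -dx_j ∧ dx_i and dx_i ∧ dx_i = 0. For each pair (i, j) with i < j, the coefficient of dx_i ∧ dx_j in alpha ∧ beta is (alpha_i * beta_j - alpha_j * beta_i). Collecting: alpha ∧ beta = (-2) dx ∧ dy.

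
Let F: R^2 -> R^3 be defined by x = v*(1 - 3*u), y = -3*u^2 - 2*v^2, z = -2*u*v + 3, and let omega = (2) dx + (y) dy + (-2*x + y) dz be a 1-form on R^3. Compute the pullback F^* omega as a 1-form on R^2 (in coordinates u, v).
F^* omega = (18*u^3 + 6*u^2*v + 4*v^3 + 4*v^2 - 6*v) du + (6*u^3 + 4*u*v^2 + 4*u*v - 6*u + 8*v^3 + 2) dv

Using F^*(f dg) = (f ∘ F) d(g ∘ F), substitute each coordinate x_i by F_i(u, v) in f_i, and replace dx_i by d F_i = (∂F_i/∂u) du + (∂F_i/∂v) dv.
  For the x component: f_1(F) = 2; d F_1 = (-3*v) du + (1 - 3*u) dv
  For the y component: f_2(F) = -3*u^2 - 2*v^2; d F_2 = (-6*u) du + (-4*v) dv
  For the z component: f_3(F) = -3*u^2 + 6*u*v - 2*v^2 - 2*v; d F_3 = (-2*v) du + (-2*u) dv
Combining and collecting du, dv coefficients:
  coeff of du: 18*u^3 + 6*u^2*v + 4*v^3 + 4*v^2 - 6*v
  coeff of dv: 6*u^3 + 4*u*v^2 + 4*u*v - 6*u + 8*v^3 + 2
F^* omega = (18*u^3 + 6*u^2*v + 4*v^3 + 4*v^2 - 6*v) du + (6*u^3 + 4*u*v^2 + 4*u*v - 6*u + 8*v^3 + 2) dv.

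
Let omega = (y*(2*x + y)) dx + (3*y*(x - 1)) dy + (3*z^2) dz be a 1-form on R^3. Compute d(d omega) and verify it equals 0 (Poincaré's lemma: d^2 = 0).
d(d omega) = 0

Step 1: d omega = sum_{i<j} (∂f_j/∂x_i - ∂f_i/∂x_j) dx_i ∧ dx_j:
  coeff of dx ∧ dy: -2*x + y
  coeff of dx ∧ dz: 0
  coeff of dy ∧ dz: 0
Step 2: Apply d again to each 2-form coefficient. The only possible 3-form in R^3 is dx ∧ dy ∧ dz, with coefficient
  ∂(coeff of dy∧dz)/∂x - ∂(coeff of dx∧dz)/∂y + ∂(coeff of dx∧dy)/∂z
  = ∂/∂x (0) - ∂/∂y (0) + ∂/∂z (-2*x + y).
Each of these terms simplifies to sums of mixed partials that cancel in pairs. The result is 0 (by equality of mixed partials for smooth functions — Schwarz / Clairaut).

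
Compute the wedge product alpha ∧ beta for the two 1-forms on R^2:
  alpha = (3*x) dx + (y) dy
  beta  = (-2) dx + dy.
alpha ∧ beta = (3*x + 2*y) dx ∧ dy

Distribute the wedge, using dx_i ∧ dx_j = -dx_j ∧ dx_i and dx_i ∧ dx_i = 0. For each pair (i, j) with i < j, the coefficient of dx_i ∧ dx_j in alpha ∧ beta is (alpha_i * beta_j - alpha_j * beta_i). Collecting: alpha ∧ beta = (3*x + 2*y) dx ∧ dy.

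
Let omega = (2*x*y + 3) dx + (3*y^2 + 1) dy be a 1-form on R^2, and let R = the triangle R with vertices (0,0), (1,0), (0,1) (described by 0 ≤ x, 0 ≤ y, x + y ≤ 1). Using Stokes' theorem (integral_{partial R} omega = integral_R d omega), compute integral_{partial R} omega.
integral_(partial R) omega = -1/3

Stokes: integral_partial_R omega = integral_R d omega with d omega = (∂Q/∂x - ∂P/∂y) dx ∧ dy.
  ∂Q/∂x = 0
  ∂P/∂y = 2*x
  integrand = ∂Q/∂x - ∂P/∂y = -2*x.
Integrating over R: integral_0^1 integral_0^{1-x} (-2*x) dy dx = -1/3.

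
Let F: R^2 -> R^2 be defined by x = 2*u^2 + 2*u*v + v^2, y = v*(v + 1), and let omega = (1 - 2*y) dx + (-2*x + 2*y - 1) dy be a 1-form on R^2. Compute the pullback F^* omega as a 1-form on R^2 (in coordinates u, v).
F^* omega = (-8*u*v^2 - 8*u*v + 4*u - 4*v^3 - 4*v^2 + 2*v) du + (-8*u^2*v - 4*u^2 - 12*u*v^2 - 8*u*v + 2*u - 4*v^3 + 2*v - 1) dv

Using F^*(f dg) = (f ∘ F) d(g ∘ F), substitute each coordinate x_i by F_i(u, v) in f_i, and replace dx_i by d F_i = (∂F_i/∂u) du + (∂F_i/∂v) dv.
  For the x component: f_1(F) = -2*v^2 - 2*v + 1; d F_1 = (4*u + 2*v) du + (2*u + 2*v) dv
  For the y component: f_2(F) = -4*u^2 - 4*u*v + 2*v - 1; d F_2 = (0) du + (2*v + 1) dv
Combining and collecting du, dv coefficients:
  coeff of du: -8*u*v^2 - 8*u*v + 4*u - 4*v^3 - 4*v^2 + 2*v
  coeff of dv: -8*u^2*v - 4*u^2 - 12*u*v^2 - 8*u*v + 2*u - 4*v^3 + 2*v - 1
F^* omega = (-8*u*v^2 - 8*u*v + 4*u - 4*v^3 - 4*v^2 + 2*v) du + (-8*u^2*v - 4*u^2 - 12*u*v^2 - 8*u*v + 2*u - 4*v^3 + 2*v - 1) dv.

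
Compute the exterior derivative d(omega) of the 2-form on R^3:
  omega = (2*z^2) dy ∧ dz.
d(omega) = 0

For a 2-form omega = sum_{i<j} g_{ij} dx_i ∧ dx_j, the exterior derivative is
  d(omega) = sum_{i<j} d(g_{ij}) ∧ dx_i ∧ dx_j = sum_{i<j, k} (∂g_{ij}/∂x_k) dx_k ∧ dx_i ∧ dx_j.
Expand each term, using dx_k ∧ dx_i ∧ dx_j = sgn(permutation) dx_{(a)} ∧ dx_{(b)} ∧ dx_{(c)} with (a < b < c) sorted:

Collecting like 3-forms: d(omega) = 0.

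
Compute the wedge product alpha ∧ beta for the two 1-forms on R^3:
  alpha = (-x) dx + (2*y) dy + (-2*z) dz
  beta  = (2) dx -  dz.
alpha ∧ beta = (x + 4*z) dx ∧ dz + (-4*y) dx ∧ dy + (-2*y) dy ∧ dz

Distribute the wedge, using dx_i ∧ dx_j = -dx_j ∧ dx_i and dx_i ∧ dx_i = 0. For each pair (i, j) with i < j, the coefficient of dx_i ∧ dx_j in alpha ∧ beta is (alpha_i * beta_j - alpha_j * beta_i). Collecting: alpha ∧ beta = (x + 4*z) dx ∧ dz + (-4*y) dx ∧ dy + (-2*y) dy ∧ dz.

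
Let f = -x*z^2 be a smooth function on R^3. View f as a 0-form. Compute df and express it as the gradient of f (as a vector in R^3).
df = (-z^2) dx + (0) dy + (-2*x*z) dz; grad f = (-z^2, 0, -2*x*z)

For a 0-form f, d f = (∂f/∂x) dx + (∂f/∂y) dy + (∂f/∂z) dz. The components of the vector representation are exactly the entries of grad f in Cartesian coordinates:
  ∂f/∂x = -z^2
  ∂f/∂y = 0
  ∂f/∂z = -2*x*z.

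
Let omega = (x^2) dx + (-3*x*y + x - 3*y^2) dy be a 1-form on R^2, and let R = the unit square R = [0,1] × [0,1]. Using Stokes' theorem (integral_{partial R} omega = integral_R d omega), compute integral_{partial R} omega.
integral_(partial R) omega = -1/2

Stokes: integral_partial_R omega = integral_R d omega with d omega = (∂Q/∂x - ∂P/∂y) dx ∧ dy.
  ∂Q/∂x = 1 - 3*y
  ∂P/∂y = 0
  integrand = ∂Q/∂x - ∂P/∂y = 1 - 3*y.
Integrating over R: integral_0^1 integral_0^1 (1 - 3*y) dx dy = -1/2.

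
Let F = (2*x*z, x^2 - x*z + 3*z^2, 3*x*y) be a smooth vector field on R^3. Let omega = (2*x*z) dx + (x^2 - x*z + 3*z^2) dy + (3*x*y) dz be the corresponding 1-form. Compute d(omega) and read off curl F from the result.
d(omega) = (4*x - 6*z) dy ∧ dz + (2*x - 3*y) dz ∧ dx + (2*x - z) dx ∧ dy; curl F = (4*x - 6*z, 2*x - 3*y, 2*x - z)

d omega = sum_{i<j} (∂f_j/∂x_i - ∂f_i/∂x_j) dx_i ∧ dx_j. Under the identification (dy ∧ dz, dz ∧ dx, dx ∧ dy) ↔ (e_x, e_y, e_z), the coefficients are exactly the components of curl F. Compute:
  ∂R/∂y - ∂Q/∂z = (3*x) - (-x + 6*z) = 4*x - 6*z
  ∂P/∂z - ∂R/∂x = (2*x) - (3*y) = 2*x - 3*y
  ∂Q/∂x - ∂P/∂y = (2*x - z) - (0) = 2*x - z.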